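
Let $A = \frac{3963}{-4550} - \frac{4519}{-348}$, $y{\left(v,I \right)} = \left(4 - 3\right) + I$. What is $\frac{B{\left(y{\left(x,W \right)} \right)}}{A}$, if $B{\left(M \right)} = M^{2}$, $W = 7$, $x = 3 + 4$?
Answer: $\frac{50668800}{9591163} \approx 5.2829$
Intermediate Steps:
$x = 7$
$y{\left(v,I \right)} = 1 + I$
$A = \frac{9591163}{791700}$ ($A = 3963 \left(- \frac{1}{4550}\right) - - \frac{4519}{348} = - \frac{3963}{4550} + \frac{4519}{348} = \frac{9591163}{791700} \approx 12.115$)
$\frac{B{\left(y{\left(x,W \right)} \right)}}{A} = \frac{\left(1 + 7\right)^{2}}{\frac{9591163}{791700}} = 8^{2} \cdot \frac{791700}{9591163} = 64 \cdot \frac{791700}{9591163} = \frac{50668800}{9591163}$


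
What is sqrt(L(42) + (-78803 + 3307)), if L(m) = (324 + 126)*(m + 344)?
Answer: 2*sqrt(24551) ≈ 313.38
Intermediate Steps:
L(m) = 154800 + 450*m (L(m) = 450*(344 + m) = 154800 + 450*m)
sqrt(L(42) + (-78803 + 3307)) = sqrt((154800 + 450*42) + (-78803 + 3307)) = sqrt((154800 + 18900) - 75496) = sqrt(173700 - 75496) = sqrt(98204) = 2*sqrt(24551)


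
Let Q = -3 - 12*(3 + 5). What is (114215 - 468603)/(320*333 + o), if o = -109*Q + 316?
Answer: -18652/6193 ≈ -3.0118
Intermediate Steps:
Q = -99 (Q = -3 - 12*8 = -3 - 3*32 = -3 - 96 = -99)
o = 11107 (o = -109*(-99) + 316 = 10791 + 316 = 11107)
(114215 - 468603)/(320*333 + o) = (114215 - 468603)/(320*333 + 11107) = -354388/(106560 + 11107) = -354388/117667 = -354388*1/117667 = -18652/6193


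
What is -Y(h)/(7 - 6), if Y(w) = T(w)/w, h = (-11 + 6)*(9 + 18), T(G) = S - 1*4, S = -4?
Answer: -8/135 ≈ -0.059259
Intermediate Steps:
T(G) = -8 (T(G) = -4 - 1*4 = -4 - 4 = -8)
h = -135 (h = -5*27 = -135)
Y(w) = -8/w
-Y(h)/(7 - 6) = -(-8/(-135))/(7 - 6) = -(-8*(-1/135))/1 = -8/135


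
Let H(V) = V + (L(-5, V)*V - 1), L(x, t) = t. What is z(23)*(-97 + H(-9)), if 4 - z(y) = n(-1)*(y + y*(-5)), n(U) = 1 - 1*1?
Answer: -104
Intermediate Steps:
n(U) = 0 (n(U) = 1 - 1 = 0)
H(V) = -1 + V + V**2 (H(V) = V + (V*V - 1) = V + (V**2 - 1) = V + (-1 + V**2) = -1 + V + V**2)
z(y) = 4 (z(y) = 4 - 0*(y + y*(-5)) = 4 - 0*(y - 5*y) = 4 - 0*(-4*y) = 4 - 1*0 = 4 + 0 = 4)
z(23)*(-97 + H(-9)) = 4*(-97 + (-1 - 9 + (-9)**2)) = 4*(-97 + (-1 - 9 + 81)) = 4*(-97 + 71) = 4*(-26) = -104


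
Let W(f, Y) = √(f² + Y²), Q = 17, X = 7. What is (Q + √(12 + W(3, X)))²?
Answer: (17 + √(12 + √58))² ≈ 459.20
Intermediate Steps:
W(f, Y) = √(Y² + f²)
(Q + √(12 + W(3, X)))² = (17 + √(12 + √(7² + 3²)))² = (17 + √(12 + √(49 + 9)))² = (17 + √(12 + √58))²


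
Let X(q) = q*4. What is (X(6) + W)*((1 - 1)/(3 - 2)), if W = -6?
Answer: 0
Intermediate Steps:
X(q) = 4*q
(X(6) + W)*((1 - 1)/(3 - 2)) = (4*6 - 6)*((1 - 1)/(3 - 2)) = (24 - 6)*(0/1) = 18*(0*1) = 18*0 = 0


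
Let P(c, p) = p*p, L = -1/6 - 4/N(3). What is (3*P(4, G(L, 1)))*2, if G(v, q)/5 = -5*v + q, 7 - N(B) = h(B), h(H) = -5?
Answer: 3675/2 ≈ 1837.5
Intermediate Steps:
N(B) = 12 (N(B) = 7 - 1*(-5) = 7 + 5 = 12)
L = -½ (L = -1/6 - 4/12 = -1*⅙ - 4*1/12 = -⅙ - ⅓ = -½ ≈ -0.50000)
G(v, q) = -25*v + 5*q (G(v, q) = 5*(-5*v + q) = 5*(q - 5*v) = -25*v + 5*q)
P(c, p) = p²
(3*P(4, G(L, 1)))*2 = (3*(-25*(-½) + 5*1)²)*2 = (3*(25/2 + 5)²)*2 = (3*(35/2)²)*2 = (3*(1225/4))*2 = (3675/4)*2 = 3675/2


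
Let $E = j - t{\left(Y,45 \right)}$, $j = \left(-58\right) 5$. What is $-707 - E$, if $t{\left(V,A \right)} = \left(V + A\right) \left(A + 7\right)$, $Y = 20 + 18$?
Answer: $3899$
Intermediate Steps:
$j = -290$
$Y = 38$
$t{\left(V,A \right)} = \left(7 + A\right) \left(A + V\right)$ ($t{\left(V,A \right)} = \left(A + V\right) \left(7 + A\right) = \left(7 + A\right) \left(A + V\right)$)
$E = -4606$ ($E = -290 - \left(45^{2} + 7 \cdot 45 + 7 \cdot 38 + 45 \cdot 38\right) = -290 - \left(2025 + 315 + 266 + 1710\right) = -290 - 4316 = -4606$)
$-707 - E = -707 - -4606 = -707 + 4606 = 3899$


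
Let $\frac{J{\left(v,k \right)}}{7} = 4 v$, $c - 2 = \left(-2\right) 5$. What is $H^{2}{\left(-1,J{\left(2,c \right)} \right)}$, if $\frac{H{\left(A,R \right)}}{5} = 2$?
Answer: $100$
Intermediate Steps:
$c = -8$ ($c = 2 - 10 = -8$)
$J{\left(v,k \right)} = 28 v$ ($J{\left(v,k \right)} = 7 \cdot 4 v = 28 v$)
$H{\left(A,R \right)} = 10$ ($H{\left(A,R \right)} = 5 \cdot 2 = 10$)
$H^{2}{\left(-1,J{\left(2,c \right)} \right)} = 10^{2} = 100$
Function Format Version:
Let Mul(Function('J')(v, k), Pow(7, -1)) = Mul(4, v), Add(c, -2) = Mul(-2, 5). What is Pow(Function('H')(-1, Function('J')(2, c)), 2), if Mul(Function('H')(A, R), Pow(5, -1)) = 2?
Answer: 100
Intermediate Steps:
c = -8 (c = Add(2, Mul(-2, 5)) = Add(2, -10) = -8)
Function('J')(v, k) = Mul(28, v) (Function('J')(v, k) = Mul(7, Mul(4, v)) = Mul(28, v))
Function('H')(A, R) = 10 (Function('H')(A, R) = Mul(5, 2) = 10)
Pow(Function('H')(-1, Function('J')(2, c)), 2) = Pow(10, 2) = 100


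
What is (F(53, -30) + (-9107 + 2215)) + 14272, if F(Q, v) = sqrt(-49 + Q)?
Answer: 7382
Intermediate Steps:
(F(53, -30) + (-9107 + 2215)) + 14272 = (sqrt(-49 + 53) + (-9107 + 2215)) + 14272 = (sqrt(4) - 6892) + 14272 = (2 - 6892) + 14272 = -6890 + 14272 = 7382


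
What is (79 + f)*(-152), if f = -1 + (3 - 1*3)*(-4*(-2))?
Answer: -11856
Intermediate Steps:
f = -1 (f = -1 + (3 - 3)*8 = -1 + 0*8 = -1 + 0 = -1)
(79 + f)*(-152) = (79 - 1)*(-152) = 78*(-152) = -11856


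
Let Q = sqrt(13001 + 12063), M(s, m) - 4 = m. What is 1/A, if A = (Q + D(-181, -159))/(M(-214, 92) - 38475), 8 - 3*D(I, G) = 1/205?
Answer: 38685456315/9477145079 - 29031794550*sqrt(6266)/9477145079 ≈ -238.41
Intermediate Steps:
M(s, m) = 4 + m
D(I, G) = 1639/615 (D(I, G) = 8/3 - 1/3/205 = 8/3 - 1/3*1/205 = 8/3 - 1/615 = 1639/615)
Q = 2*sqrt(6266) (Q = sqrt(25064) = 2*sqrt(6266) ≈ 158.32)
A = -149/2145735 - 2*sqrt(6266)/38379 (A = (2*sqrt(6266) + 1639/615)/((4 + 92) - 38475) = (1639/615 + 2*sqrt(6266))/(96 - 38475) = (1639/615 + 2*sqrt(6266))/(-38379) = (1639/615 + 2*sqrt(6266))*(-1/38379) = -149/2145735 - 2*sqrt(6266)/38379 ≈ -0.0041945)
1/A = 1/(-149/2145735 - 2*sqrt(6266)/38379)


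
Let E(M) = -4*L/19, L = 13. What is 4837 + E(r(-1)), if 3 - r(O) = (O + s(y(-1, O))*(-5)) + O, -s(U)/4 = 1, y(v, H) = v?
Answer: 91851/19 ≈ 4834.3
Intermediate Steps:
s(U) = -4 (s(U) = -4*1 = -4)
r(O) = -17 - 2*O (r(O) = 3 - ((O - 4*(-5)) + O) = 3 - ((O + 20) + O) = 3 - ((20 + O) + O) = 3 - (20 + 2*O) = 3 + (-20 - 2*O) = -17 - 2*O)
E(M) = -52/19 (E(M) = -4/(19/13) = -4/(19*(1/13)) = -4/19/13 = -4*13/19 = -52/19)
4837 + E(r(-1)) = 4837 - 52/19 = 91851/19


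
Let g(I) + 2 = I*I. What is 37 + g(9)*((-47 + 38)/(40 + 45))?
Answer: 2434/85 ≈ 28.635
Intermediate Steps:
g(I) = -2 + I² (g(I) = -2 + I*I = -2 + I²)
37 + g(9)*((-47 + 38)/(40 + 45)) = 37 + (-2 + 9²)*((-47 + 38)/(40 + 45)) = 37 + (-2 + 81)*(-9/85) = 37 + 79*(-9*1/85) = 37 + 79*(-9/85) = 37 - 711/85 = 2434/85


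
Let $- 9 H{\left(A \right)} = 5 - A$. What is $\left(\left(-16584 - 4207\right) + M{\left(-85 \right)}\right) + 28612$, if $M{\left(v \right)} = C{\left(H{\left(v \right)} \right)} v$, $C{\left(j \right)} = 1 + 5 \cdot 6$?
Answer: $5186$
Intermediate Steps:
$H{\left(A \right)} = - \frac{5}{9} + \frac{A}{9}$ ($H{\left(A \right)} = - \frac{5 - A}{9} = - \frac{5}{9} + \frac{A}{9}$)
$C{\left(j \right)} = 31$ ($C{\left(j \right)} = 1 + 30 = 31$)
$M{\left(v \right)} = 31 v$
$\left(\left(-16584 - 4207\right) + M{\left(-85 \right)}\right) + 28612 = \left(\left(-16584 - 4207\right) + 31 \left(-85\right)\right) + 28612 = \left(\left(-16584 - 4207\right) - 2635\right) + 28612 = \left(-20791 - 2635\right) + 28612 = -23426 + 28612 = 5186$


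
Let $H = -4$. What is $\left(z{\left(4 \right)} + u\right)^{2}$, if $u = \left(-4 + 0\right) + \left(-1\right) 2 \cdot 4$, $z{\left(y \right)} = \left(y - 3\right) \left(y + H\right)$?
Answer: $144$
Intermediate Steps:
$z{\left(y \right)} = \left(-4 + y\right) \left(-3 + y\right)$ ($z{\left(y \right)} = \left(y - 3\right) \left(y - 4\right) = \left(-3 + y\right) \left(-4 + y\right) = \left(-4 + y\right) \left(-3 + y\right)$)
$u = -12$ ($u = -4 - 8 = -12$)
$\left(z{\left(4 \right)} + u\right)^{2} = \left(\left(12 + 4^{2} - 28\right) - 12\right)^{2} = \left(\left(12 + 16 - 28\right) - 12\right)^{2} = \left(0 - 12\right)^{2} = \left(-12\right)^{2} = 144$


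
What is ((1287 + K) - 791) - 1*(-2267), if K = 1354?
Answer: 4117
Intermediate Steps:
((1287 + K) - 791) - 1*(-2267) = ((1287 + 1354) - 791) - 1*(-2267) = (2641 - 791) + 2267 = 1850 + 2267 = 4117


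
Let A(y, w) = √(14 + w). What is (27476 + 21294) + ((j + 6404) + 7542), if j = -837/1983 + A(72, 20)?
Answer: 41454997/661 + √34 ≈ 62721.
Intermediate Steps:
j = -279/661 + √34 (j = -837/1983 + √(14 + 20) = -837*1/1983 + √34 = -279/661 + √34 ≈ 5.4089)
(27476 + 21294) + ((j + 6404) + 7542) = (27476 + 21294) + (((-279/661 + √34) + 6404) + 7542) = 48770 + ((4232765/661 + √34) + 7542) = 48770 + (9218027/661 + √34) = 41454997/661 + √34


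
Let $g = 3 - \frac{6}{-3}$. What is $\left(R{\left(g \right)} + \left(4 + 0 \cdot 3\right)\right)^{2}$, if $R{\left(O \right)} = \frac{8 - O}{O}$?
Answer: $\frac{529}{25} \approx 21.16$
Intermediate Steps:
$g = 5$ ($g = 3 - -2 = 3 + 2 = 5$)
$R{\left(O \right)} = \frac{8 - O}{O}$
$\left(R{\left(g \right)} + \left(4 + 0 \cdot 3\right)\right)^{2} = \left(\frac{8 - 5}{5} + \left(4 + 0 \cdot 3\right)\right)^{2} = \left(\frac{8 - 5}{5} + \left(4 + 0\right)\right)^{2} = \left(\frac{1}{5} \cdot 3 + 4\right)^{2} = \left(\frac{3}{5} + 4\right)^{2} = \left(\frac{23}{5}\right)^{2} = \frac{529}{25}$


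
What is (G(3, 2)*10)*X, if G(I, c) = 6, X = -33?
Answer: -1980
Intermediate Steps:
(G(3, 2)*10)*X = (6*10)*(-33) = 60*(-33) = -1980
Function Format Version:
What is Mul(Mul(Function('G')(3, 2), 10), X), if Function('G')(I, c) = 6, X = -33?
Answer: -1980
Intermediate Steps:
Mul(Mul(Function('G')(3, 2), 10), X) = Mul(Mul(6, 10), -33) = Mul(60, -33) = -1980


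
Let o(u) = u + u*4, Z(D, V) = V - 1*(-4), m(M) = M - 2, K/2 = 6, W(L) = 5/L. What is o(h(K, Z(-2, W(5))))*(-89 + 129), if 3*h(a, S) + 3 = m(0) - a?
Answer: -3400/3 ≈ -1133.3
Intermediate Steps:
K = 12 (K = 2*6 = 12)
m(M) = -2 + M
Z(D, V) = 4 + V (Z(D, V) = V + 4 = 4 + V)
h(a, S) = -5/3 - a/3 (h(a, S) = -1 + ((-2 + 0) - a)/3 = -1 + (-2 - a)/3 = -1 + (-2/3 - a/3) = -5/3 - a/3)
o(u) = 5*u (o(u) = u + 4*u = 5*u)
o(h(K, Z(-2, W(5))))*(-89 + 129) = (5*(-5/3 - 1/3*12))*(-89 + 129) = (5*(-5/3 - 4))*40 = (5*(-17/3))*40 = -85/3*40 = -3400/3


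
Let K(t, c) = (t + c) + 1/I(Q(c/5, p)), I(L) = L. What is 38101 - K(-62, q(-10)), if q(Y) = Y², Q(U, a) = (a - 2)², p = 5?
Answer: 342566/9 ≈ 38063.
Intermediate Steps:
Q(U, a) = (-2 + a)²
K(t, c) = ⅑ + c + t (K(t, c) = (t + c) + 1/((-2 + 5)²) = (c + t) + 1/(3²) = (c + t) + 1/9 = (c + t) + ⅑ = ⅑ + c + t)
38101 - K(-62, q(-10)) = 38101 - (⅑ + (-10)² - 62) = 38101 - (⅑ + 100 - 62) = 38101 - 1*343/9 = 38101 - 343/9 = 342566/9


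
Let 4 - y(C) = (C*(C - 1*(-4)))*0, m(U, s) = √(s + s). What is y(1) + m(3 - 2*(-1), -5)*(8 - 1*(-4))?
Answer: 4 + 12*I*√10 ≈ 4.0 + 37.947*I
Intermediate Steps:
m(U, s) = √2*√s (m(U, s) = √(2*s) = √2*√s)
y(C) = 4 (y(C) = 4 - C*(C - 1*(-4))*0 = 4 - C*(C + 4)*0 = 4 - C*(4 + C)*0 = 4 - 1*0 = 4 + 0 = 4)
y(1) + m(3 - 2*(-1), -5)*(8 - 1*(-4)) = 4 + (√2*√(-5))*(8 - 1*(-4)) = 4 + (√2*(I*√5))*(8 + 4) = 4 + (I*√10)*12 = 4 + 12*I*√10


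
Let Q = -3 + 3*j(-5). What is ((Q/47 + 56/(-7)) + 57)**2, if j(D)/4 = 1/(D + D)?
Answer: 132112036/55225 ≈ 2392.3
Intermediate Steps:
j(D) = 2/D (j(D) = 4/(D + D) = 4/((2*D)) = 4*(1/(2*D)) = 2/D)
Q = -21/5 (Q = -3 + 3*(2/(-5)) = -3 + 3*(2*(-1/5)) = -3 + 3*(-2/5) = -3 - 6/5 = -21/5 ≈ -4.2000)
((Q/47 + 56/(-7)) + 57)**2 = ((-21/5/47 + 56/(-7)) + 57)**2 = ((-21/5*1/47 + 56*(-1/7)) + 57)**2 = ((-21/235 - 8) + 57)**2 = (-1901/235 + 57)**2 = (11494/235)**2 = 132112036/55225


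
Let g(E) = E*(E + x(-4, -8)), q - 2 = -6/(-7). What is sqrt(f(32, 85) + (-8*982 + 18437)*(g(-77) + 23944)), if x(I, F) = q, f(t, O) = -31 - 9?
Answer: sqrt(313758353) ≈ 17713.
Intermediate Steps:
f(t, O) = -40
q = 20/7 (q = 2 - 6/(-7) = 2 - 6*(-1/7) = 2 + 6/7 = 20/7 ≈ 2.8571)
x(I, F) = 20/7
g(E) = E*(20/7 + E) (g(E) = E*(E + 20/7) = E*(20/7 + E))
sqrt(f(32, 85) + (-8*982 + 18437)*(g(-77) + 23944)) = sqrt(-40 + (-8*982 + 18437)*((1/7)*(-77)*(20 + 7*(-77)) + 23944)) = sqrt(-40 + (-7856 + 18437)*((1/7)*(-77)*(20 - 539) + 23944)) = sqrt(-40 + 10581*((1/7)*(-77)*(-519) + 23944)) = sqrt(-40 + 10581*(5709 + 23944)) = sqrt(-40 + 10581*29653) = sqrt(-40 + 313758393) = sqrt(313758353)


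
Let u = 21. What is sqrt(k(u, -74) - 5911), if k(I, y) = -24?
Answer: I*sqrt(5935) ≈ 77.039*I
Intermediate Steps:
sqrt(k(u, -74) - 5911) = sqrt(-24 - 5911) = sqrt(-5935) = I*sqrt(5935)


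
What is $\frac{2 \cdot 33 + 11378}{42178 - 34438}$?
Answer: $\frac{2861}{1935} \approx 1.4786$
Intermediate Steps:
$\frac{2 \cdot 33 + 11378}{42178 - 34438} = \frac{66 + 11378}{7740} = 11444 \cdot \frac{1}{7740} = \frac{2861}{1935}$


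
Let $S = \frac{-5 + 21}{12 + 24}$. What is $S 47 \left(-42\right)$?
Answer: $- \frac{2632}{3} \approx -877.33$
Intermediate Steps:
$S = \frac{4}{9}$ ($S = \frac{16}{36} = 16 \cdot \frac{1}{36} = \frac{4}{9} \approx 0.44444$)
$S 47 \left(-42\right) = \frac{4}{9} \cdot 47 \left(-42\right) = \frac{188}{9} \left(-42\right) = - \frac{2632}{3}$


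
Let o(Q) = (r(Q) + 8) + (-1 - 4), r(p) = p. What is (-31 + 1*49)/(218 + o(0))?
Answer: 18/221 ≈ 0.081448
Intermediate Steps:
o(Q) = 3 + Q (o(Q) = (Q + 8) + (-1 - 4) = (8 + Q) - 5 = 3 + Q)
(-31 + 1*49)/(218 + o(0)) = (-31 + 1*49)/(218 + (3 + 0)) = (-31 + 49)/(218 + 3) = 18/221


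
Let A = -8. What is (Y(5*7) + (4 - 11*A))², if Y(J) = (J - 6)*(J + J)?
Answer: 4502884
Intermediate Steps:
Y(J) = 2*J*(-6 + J) (Y(J) = (-6 + J)*(2*J) = 2*J*(-6 + J))
(Y(5*7) + (4 - 11*A))² = (2*(5*7)*(-6 + 5*7) + (4 - 11*(-8)))² = (2*35*(-6 + 35) + (4 + 88))² = (2*35*29 + 92)² = (2030 + 92)² = 2122² = 4502884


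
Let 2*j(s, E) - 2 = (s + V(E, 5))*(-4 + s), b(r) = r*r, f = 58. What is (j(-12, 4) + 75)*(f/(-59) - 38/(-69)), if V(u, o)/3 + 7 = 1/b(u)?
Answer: -595760/4071 ≈ -146.34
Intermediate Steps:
b(r) = r²
V(u, o) = -21 + 3/u² (V(u, o) = -21 + 3/(u²) = -21 + 3/u²)
j(s, E) = 1 + (-4 + s)*(-21 + s + 3/E²)/2 (j(s, E) = 1 + ((s + (-21 + 3/E²))*(-4 + s))/2 = 1 + ((-21 + s + 3/E²)*(-4 + s))/2 = 1 + ((-4 + s)*(-21 + s + 3/E²))/2 = 1 + (-4 + s)*(-21 + s + 3/E²)/2)
(j(-12, 4) + 75)*(f/(-59) - 38/(-69)) = ((43 + (½)*(-12)² - 6/4² - 25/2*(-12) + (3/2)*(-12)/4²) + 75)*(58/(-59) - 38/(-69)) = ((43 + (½)*144 - 6*1/16 + 150 + (3/2)*(-12)*(1/16)) + 75)*(58*(-1/59) - 38*(-1/69)) = ((43 + 72 - 3/8 + 150 - 9/8) + 75)*(-58/59 + 38/69) = (527/2 + 75)*(-1760/4071) = (677/2)*(-1760/4071) = -595760/4071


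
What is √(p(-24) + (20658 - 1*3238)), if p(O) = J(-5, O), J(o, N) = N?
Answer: 2*√4349 ≈ 131.89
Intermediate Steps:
p(O) = O
√(p(-24) + (20658 - 1*3238)) = √(-24 + (20658 - 1*3238)) = √(-24 + (20658 - 3238)) = √(-24 + 17420) = √17396 = 2*√4349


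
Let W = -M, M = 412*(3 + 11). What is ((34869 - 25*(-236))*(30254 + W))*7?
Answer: 6987888138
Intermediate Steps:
M = 5768 (M = 412*14 = 5768)
W = -5768 (W = -1*5768 = -5768)
((34869 - 25*(-236))*(30254 + W))*7 = ((34869 - 25*(-236))*(30254 - 5768))*7 = ((34869 + 5900)*24486)*7 = (40769*24486)*7 = 998269734*7 = 6987888138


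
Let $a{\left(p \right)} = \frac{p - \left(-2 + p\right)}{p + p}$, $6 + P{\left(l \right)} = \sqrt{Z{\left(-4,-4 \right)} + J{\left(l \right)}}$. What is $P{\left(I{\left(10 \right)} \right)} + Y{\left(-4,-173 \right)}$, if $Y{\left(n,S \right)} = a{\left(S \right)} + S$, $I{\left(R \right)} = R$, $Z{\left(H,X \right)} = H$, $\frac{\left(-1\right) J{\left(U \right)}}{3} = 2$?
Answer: $- \frac{30968}{173} + i \sqrt{10} \approx -179.01 + 3.1623 i$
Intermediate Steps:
$J{\left(U \right)} = -6$ ($J{\left(U \right)} = \left(-3\right) 2 = -6$)
$P{\left(l \right)} = -6 + i \sqrt{10}$ ($P{\left(l \right)} = -6 + \sqrt{-4 - 6} = -6 + \sqrt{-10} = -6 + i \sqrt{10}$)
$a{\left(p \right)} = \frac{1}{p}$ ($a{\left(p \right)} = \frac{2}{2 p} = 2 \frac{1}{2 p} = \frac{1}{p}$)
$Y{\left(n,S \right)} = S + \frac{1}{S}$ ($Y{\left(n,S \right)} = \frac{1}{S} + S = S + \frac{1}{S}$)
$P{\left(I{\left(10 \right)} \right)} + Y{\left(-4,-173 \right)} = \left(-6 + i \sqrt{10}\right) - \left(173 - \frac{1}{-173}\right) = \left(-6 + i \sqrt{10}\right) - \frac{29930}{173} = - \frac{30968}{173} + i \sqrt{10}$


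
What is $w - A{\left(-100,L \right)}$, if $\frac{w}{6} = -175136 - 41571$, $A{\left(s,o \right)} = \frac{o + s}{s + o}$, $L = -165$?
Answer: $-1300243$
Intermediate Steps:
$A{\left(s,o \right)} = 1$ ($A{\left(s,o \right)} = \frac{o + s}{o + s} = 1$)
$w = -1300242$ ($w = 6 \left(-175136 - 41571\right) = 6 \left(-216707\right) = -1300242$)
$w - A{\left(-100,L \right)} = -1300242 - 1 = -1300243$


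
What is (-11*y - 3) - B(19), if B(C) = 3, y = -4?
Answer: 38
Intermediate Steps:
(-11*y - 3) - B(19) = (-11*(-4) - 3) - 1*3 = (44 - 3) - 3 = 41 - 3 = 38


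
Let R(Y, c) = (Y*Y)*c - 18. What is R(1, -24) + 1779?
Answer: 1737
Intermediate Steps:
R(Y, c) = -18 + c*Y**2 (R(Y, c) = Y**2*c - 18 = c*Y**2 - 18 = -18 + c*Y**2)
R(1, -24) + 1779 = (-18 - 24*1**2) + 1779 = (-18 - 24*1) + 1779 = (-18 - 24) + 1779 = -42 + 1779 = 1737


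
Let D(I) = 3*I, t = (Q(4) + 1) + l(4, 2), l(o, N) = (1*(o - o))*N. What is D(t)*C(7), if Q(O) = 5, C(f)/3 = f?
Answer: 378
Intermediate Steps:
C(f) = 3*f
l(o, N) = 0 (l(o, N) = (1*0)*N = 0*N = 0)
t = 6 (t = (5 + 1) + 0 = 6 + 0 = 6)
D(t)*C(7) = (3*6)*(3*7) = 18*21 = 378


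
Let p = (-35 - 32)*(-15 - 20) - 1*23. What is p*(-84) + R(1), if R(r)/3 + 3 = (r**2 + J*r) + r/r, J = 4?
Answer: -195039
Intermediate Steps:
R(r) = -6 + 3*r**2 + 12*r (R(r) = -9 + 3*((r**2 + 4*r) + r/r) = -9 + 3*((r**2 + 4*r) + 1) = -9 + 3*(1 + r**2 + 4*r) = -9 + (3 + 3*r**2 + 12*r) = -6 + 3*r**2 + 12*r)
p = 2322 (p = -67*(-35) - 23 = 2345 - 23 = 2322)
p*(-84) + R(1) = 2322*(-84) + (-6 + 3*1**2 + 12*1) = -195048 + (-6 + 3*1 + 12) = -195048 + (-6 + 3 + 12) = -195048 + 9 = -195039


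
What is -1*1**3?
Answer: -1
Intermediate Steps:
-1*1**3 = -1*1 = -1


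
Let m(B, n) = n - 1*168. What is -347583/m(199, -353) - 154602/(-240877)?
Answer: 11972185419/17928131 ≈ 667.79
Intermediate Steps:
m(B, n) = -168 + n (m(B, n) = n - 168 = -168 + n)
-347583/m(199, -353) - 154602/(-240877) = -347583/(-168 - 353) - 154602/(-240877) = -347583/(-521) - 154602*(-1/240877) = -347583*(-1/521) + 22086/34411 = 347583/521 + 22086/34411 = 11972185419/17928131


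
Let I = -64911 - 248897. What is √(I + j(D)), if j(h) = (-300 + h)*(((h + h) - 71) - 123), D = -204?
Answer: 20*I*√26 ≈ 101.98*I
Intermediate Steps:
I = -313808
j(h) = (-300 + h)*(-194 + 2*h) (j(h) = (-300 + h)*((2*h - 71) - 123) = (-300 + h)*((-71 + 2*h) - 123) = (-300 + h)*(-194 + 2*h))
√(I + j(D)) = √(-313808 + (58200 - 794*(-204) + 2*(-204)²)) = √(-313808 + (58200 + 161976 + 2*41616)) = √(-313808 + (58200 + 161976 + 83232)) = √(-313808 + 303408) = √(-10400) = 20*I*√26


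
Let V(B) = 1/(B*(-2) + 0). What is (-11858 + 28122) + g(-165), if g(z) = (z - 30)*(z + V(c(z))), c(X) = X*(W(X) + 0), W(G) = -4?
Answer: 4262645/88 ≈ 48439.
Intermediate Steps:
c(X) = -4*X (c(X) = X*(-4 + 0) = X*(-4) = -4*X)
V(B) = -1/(2*B) (V(B) = 1/(-2*B + 0) = 1/(-2*B) = -1/(2*B))
g(z) = (-30 + z)*(z + 1/(8*z)) (g(z) = (z - 30)*(z - (-1/(4*z))/2) = (-30 + z)*(z - (-1)/(8*z)) = (-30 + z)*(z + 1/(8*z)))
(-11858 + 28122) + g(-165) = (-11858 + 28122) + (⅛ + (-165)² - 30*(-165) - 15/4/(-165)) = 16264 + (⅛ + 27225 + 4950 - 15/4*(-1/165)) = 16264 + (⅛ + 27225 + 4950 + 1/44) = 16264 + 2831413/88 = 4262645/88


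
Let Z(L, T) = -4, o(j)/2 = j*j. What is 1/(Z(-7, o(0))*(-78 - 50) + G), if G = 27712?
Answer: 1/28224 ≈ 3.5431e-5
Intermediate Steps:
o(j) = 2*j**2 (o(j) = 2*(j*j) = 2*j**2)
1/(Z(-7, o(0))*(-78 - 50) + G) = 1/(-4*(-78 - 50) + 27712) = 1/(-4*(-128) + 27712) = 1/(512 + 27712) = 1/28224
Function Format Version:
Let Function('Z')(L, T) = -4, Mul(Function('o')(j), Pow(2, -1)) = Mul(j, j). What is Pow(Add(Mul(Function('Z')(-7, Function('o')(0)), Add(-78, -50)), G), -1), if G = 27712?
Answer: Rational(1, 28224) ≈ 3.5431e-5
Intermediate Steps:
Function('o')(j) = Mul(2, Pow(j, 2)) (Function('o')(j) = Mul(2, Mul(j, j)) = Mul(2, Pow(j, 2)))
Pow(Add(Mul(Function('Z')(-7, Function('o')(0)), Add(-78, -50)), G), -1) = Pow(Add(Mul(-4, Add(-78, -50)), 27712), -1) = Pow(Add(Mul(-4, -128), 27712), -1) = Pow(Add(512, 27712), -1) = Pow(28224, -1) = Rational(1, 28224)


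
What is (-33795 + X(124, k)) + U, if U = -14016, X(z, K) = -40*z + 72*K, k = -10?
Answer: -53491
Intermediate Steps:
(-33795 + X(124, k)) + U = (-33795 + (-40*124 + 72*(-10))) - 14016 = (-33795 + (-4960 - 720)) - 14016 = (-33795 - 5680) - 14016 = -39475 - 14016 = -53491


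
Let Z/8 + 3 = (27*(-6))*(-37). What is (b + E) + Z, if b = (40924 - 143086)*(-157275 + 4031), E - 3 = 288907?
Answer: 15656050366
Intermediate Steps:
Z = 47928 (Z = -24 + 8*((27*(-6))*(-37)) = -24 + 8*(-162*(-37)) = -24 + 8*5994 = -24 + 47952 = 47928)
E = 288910 (E = 3 + 288907 = 288910)
b = 15655713528 (b = -102162*(-153244) = 15655713528)
(b + E) + Z = (15655713528 + 288910) + 47928 = 15656002438 + 47928 = 15656050366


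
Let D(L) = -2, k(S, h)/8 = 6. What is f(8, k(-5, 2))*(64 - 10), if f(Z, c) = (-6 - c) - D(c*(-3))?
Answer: -2808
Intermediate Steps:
k(S, h) = 48 (k(S, h) = 8*6 = 48)
f(Z, c) = -4 - c (f(Z, c) = (-6 - c) - 1*(-2) = (-6 - c) + 2 = -4 - c)
f(8, k(-5, 2))*(64 - 10) = (-4 - 1*48)*(64 - 10) = (-4 - 48)*54 = -52*54 = -2808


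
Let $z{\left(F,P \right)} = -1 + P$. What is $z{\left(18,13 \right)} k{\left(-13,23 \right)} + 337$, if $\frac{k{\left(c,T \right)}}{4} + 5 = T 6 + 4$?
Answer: $6913$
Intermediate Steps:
$k{\left(c,T \right)} = -4 + 24 T$ ($k{\left(c,T \right)} = -20 + 4 \left(T 6 + 4\right) = -20 + 4 \left(6 T + 4\right) = -20 + 4 \left(4 + 6 T\right) = -20 + \left(16 + 24 T\right) = -4 + 24 T$)
$z{\left(18,13 \right)} k{\left(-13,23 \right)} + 337 = \left(-1 + 13\right) \left(-4 + 24 \cdot 23\right) + 337 = 12 \left(-4 + 552\right) + 337 = 12 \cdot 548 + 337 = 6576 + 337 = 6913$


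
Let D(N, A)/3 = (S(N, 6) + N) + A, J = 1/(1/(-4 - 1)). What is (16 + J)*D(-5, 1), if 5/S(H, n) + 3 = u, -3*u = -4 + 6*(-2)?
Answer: -429/7 ≈ -61.286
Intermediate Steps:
u = 16/3 (u = -(-4 + 6*(-2))/3 = -(-4 - 12)/3 = -1/3*(-16) = 16/3 ≈ 5.3333)
S(H, n) = 15/7 (S(H, n) = 5/(-3 + 16/3) = 5/(7/3) = 5*(3/7) = 15/7)
J = -5 (J = 1/(1/(-5)) = 1/(-1/5) = -5)
D(N, A) = 45/7 + 3*A + 3*N (D(N, A) = 3*((15/7 + N) + A) = 3*(15/7 + A + N) = 45/7 + 3*A + 3*N)
(16 + J)*D(-5, 1) = (16 - 5)*(45/7 + 3*1 + 3*(-5)) = 11*(45/7 + 3 - 15) = 11*(-39/7) = -429/7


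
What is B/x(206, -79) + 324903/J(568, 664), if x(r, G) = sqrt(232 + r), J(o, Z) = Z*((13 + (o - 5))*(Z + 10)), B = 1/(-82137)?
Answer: 108301/85926912 - sqrt(438)/35976006 ≈ 0.0012598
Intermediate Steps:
B = -1/82137 ≈ -1.2175e-5
J(o, Z) = Z*(8 + o)*(10 + Z) (J(o, Z) = Z*((13 + (-5 + o))*(10 + Z)) = Z*((8 + o)*(10 + Z)) = Z*(8 + o)*(10 + Z))
B/x(206, -79) + 324903/J(568, 664) = -1/(82137*sqrt(232 + 206)) + 324903/((664*(80 + 8*664 + 10*568 + 664*568))) = -sqrt(438)/438/82137 + 324903/((664*(80 + 5312 + 5680 + 377152))) = -sqrt(438)/35976006 + 324903/((664*388224)) = -sqrt(438)/35976006 + 324903/257780736 = -sqrt(438)/35976006 + 324903*(1/257780736) = -sqrt(438)/35976006 + 108301/85926912 = 108301/85926912 - sqrt(438)/35976006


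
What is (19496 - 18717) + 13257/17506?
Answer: 13650431/17506 ≈ 779.76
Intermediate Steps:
(19496 - 18717) + 13257/17506 = 779 + 13257*(1/17506) = 779 + 13257/17506 = 13650431/17506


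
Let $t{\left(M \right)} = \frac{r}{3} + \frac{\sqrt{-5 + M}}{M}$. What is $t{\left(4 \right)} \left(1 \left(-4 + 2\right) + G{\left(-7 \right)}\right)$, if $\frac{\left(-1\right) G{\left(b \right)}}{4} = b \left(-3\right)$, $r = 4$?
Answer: $- \frac{344}{3} - \frac{43 i}{2} \approx -114.67 - 21.5 i$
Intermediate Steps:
$G{\left(b \right)} = 12 b$ ($G{\left(b \right)} = - 4 b \left(-3\right) = - 4 \left(- 3 b\right) = 12 b$)
$t{\left(M \right)} = \frac{4}{3} + \frac{\sqrt{-5 + M}}{M}$
$t{\left(4 \right)} \left(1 \left(-4 + 2\right) + G{\left(-7 \right)}\right) = \left(\frac{4}{3} + \frac{\sqrt{-5 + 4}}{4}\right) \left(1 \left(-4 + 2\right) + 12 \left(-7\right)\right) = \left(\frac{4}{3} + \frac{\sqrt{-1}}{4}\right) \left(1 \left(-2\right) - 84\right) = \left(\frac{4}{3} + \frac{i}{4}\right) \left(-2 - 84\right) = \left(\frac{4}{3} + \frac{i}{4}\right) \left(-86\right) = - \frac{344}{3} - \frac{43 i}{2}$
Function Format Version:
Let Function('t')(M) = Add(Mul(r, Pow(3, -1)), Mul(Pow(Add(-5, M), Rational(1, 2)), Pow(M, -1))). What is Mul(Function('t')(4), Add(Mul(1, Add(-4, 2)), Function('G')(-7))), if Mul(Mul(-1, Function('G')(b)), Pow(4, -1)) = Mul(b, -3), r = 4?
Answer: Add(Rational(-344, 3), Mul(Rational(-43, 2), I)) ≈ Add(-114.67, Mul(-21.500, I))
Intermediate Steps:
Function('G')(b) = Mul(12, b) (Function('G')(b) = Mul(-4, Mul(b, -3)) = Mul(-4, Mul(-3, b)) = Mul(12, b))
Function('t')(M) = Add(Rational(4, 3), Mul(Pow(M, -1), Pow(Add(-5, M), Rational(1, 2)))) (Function('t')(M) = Add(Mul(4, Pow(3, -1)), Mul(Pow(Add(-5, M), Rational(1, 2)), Pow(M, -1))) = Add(Mul(4, Rational(1, 3)), Mul(Pow(M, -1), Pow(Add(-5, M), Rational(1, 2)))) = Add(Rational(4, 3), Mul(Pow(M, -1), Pow(Add(-5, M), Rational(1, 2)))))
Mul(Function('t')(4), Add(Mul(1, Add(-4, 2)), Function('G')(-7))) = Mul(Add(Rational(4, 3), Mul(Pow(4, -1), Pow(Add(-5, 4), Rational(1, 2)))), Add(Mul(1, Add(-4, 2)), Mul(12, -7))) = Mul(Add(Rational(4, 3), Mul(Rational(1, 4), Pow(-1, Rational(1, 2)))), Add(Mul(1, -2), -84)) = Mul(Add(Rational(4, 3), Mul(Rational(1, 4), I)), Add(-2, -84)) = Mul(Add(Rational(4, 3), Mul(Rational(1, 4), I)), -86) = Add(Rational(-344, 3), Mul(Rational(-43, 2), I))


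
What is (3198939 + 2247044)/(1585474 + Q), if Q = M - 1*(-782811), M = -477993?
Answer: 5445983/1890292 ≈ 2.8810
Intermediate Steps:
Q = 304818 (Q = -477993 - 1*(-782811) = -477993 + 782811 = 304818)
(3198939 + 2247044)/(1585474 + Q) = (3198939 + 2247044)/(1585474 + 304818) = 5445983/1890292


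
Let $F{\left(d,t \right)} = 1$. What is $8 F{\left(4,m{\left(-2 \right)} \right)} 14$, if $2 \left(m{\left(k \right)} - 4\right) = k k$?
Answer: $112$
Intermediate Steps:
$m{\left(k \right)} = 4 + \frac{k^{2}}{2}$ ($m{\left(k \right)} = 4 + \frac{k k}{2} = 4 + \frac{k^{2}}{2}$)
$8 F{\left(4,m{\left(-2 \right)} \right)} 14 = 8 \cdot 1 \cdot 14 = 8 \cdot 14 = 112$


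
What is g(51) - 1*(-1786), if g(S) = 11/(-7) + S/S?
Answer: 12498/7 ≈ 1785.4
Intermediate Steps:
g(S) = -4/7 (g(S) = 11*(-⅐) + 1 = -11/7 + 1 = -4/7)
g(51) - 1*(-1786) = -4/7 - 1*(-1786) = -4/7 + 1786 = 12498/7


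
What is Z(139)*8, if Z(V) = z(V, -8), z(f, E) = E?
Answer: -64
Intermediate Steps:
Z(V) = -8
Z(139)*8 = -8*8 = -64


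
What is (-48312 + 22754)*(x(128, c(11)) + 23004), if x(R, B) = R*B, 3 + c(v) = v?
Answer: -614107624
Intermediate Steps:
c(v) = -3 + v
x(R, B) = B*R
(-48312 + 22754)*(x(128, c(11)) + 23004) = (-48312 + 22754)*((-3 + 11)*128 + 23004) = -25558*(8*128 + 23004) = -25558*(1024 + 23004) = -25558*24028 = -614107624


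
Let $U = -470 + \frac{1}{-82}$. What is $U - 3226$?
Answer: $- \frac{303073}{82} \approx -3696.0$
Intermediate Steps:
$U = - \frac{38541}{82}$ ($U = -470 - \frac{1}{82} = - \frac{38541}{82} \approx -470.01$)
$U - 3226 = - \frac{38541}{82} - 3226 = - \frac{303073}{82}$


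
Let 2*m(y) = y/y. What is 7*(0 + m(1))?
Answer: 7/2 ≈ 3.5000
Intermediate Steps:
m(y) = ½ (m(y) = (y/y)/2 = (½)*1 = ½)
7*(0 + m(1)) = 7*(0 + ½) = 7*(½) = 7/2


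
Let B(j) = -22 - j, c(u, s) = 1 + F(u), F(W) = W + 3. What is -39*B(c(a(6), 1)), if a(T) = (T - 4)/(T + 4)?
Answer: 5109/5 ≈ 1021.8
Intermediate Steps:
F(W) = 3 + W
a(T) = (-4 + T)/(4 + T)
c(u, s) = 4 + u (c(u, s) = 1 + (3 + u) = 4 + u)
-39*B(c(a(6), 1)) = -39*(-22 - (4 + (-4 + 6)/(4 + 6))) = -39*(-22 - (4 + 2/10)) = -39*(-22 - (4 + (⅒)*2)) = -39*(-22 - (4 + ⅕)) = -39*(-22 - 1*21/5) = -39*(-22 - 21/5) = -39*(-131/5) = 5109/5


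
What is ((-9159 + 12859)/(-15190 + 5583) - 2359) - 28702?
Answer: -298406727/9607 ≈ -31061.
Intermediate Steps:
((-9159 + 12859)/(-15190 + 5583) - 2359) - 28702 = (3700/(-9607) - 2359) - 28702 = (3700*(-1/9607) - 2359) - 28702 = (-3700/9607 - 2359) - 28702 = -22666613/9607 - 28702 = -298406727/9607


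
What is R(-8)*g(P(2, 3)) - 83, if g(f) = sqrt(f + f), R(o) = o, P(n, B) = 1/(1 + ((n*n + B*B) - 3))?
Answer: -83 - 8*sqrt(22)/11 ≈ -86.411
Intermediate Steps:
P(n, B) = 1/(-2 + B**2 + n**2) (P(n, B) = 1/(1 + ((n**2 + B**2) - 3)) = 1/(1 + ((B**2 + n**2) - 3)) = 1/(1 + (-3 + B**2 + n**2)) = 1/(-2 + B**2 + n**2))
g(f) = sqrt(2)*sqrt(f) (g(f) = sqrt(2*f) = sqrt(2)*sqrt(f))
R(-8)*g(P(2, 3)) - 83 = -8*sqrt(2)*sqrt(1/(-2 + 3**2 + 2**2)) - 83 = -8*sqrt(2)*sqrt(1/(-2 + 9 + 4)) - 83 = -8*sqrt(2)*sqrt(1/11) - 83 = -8*sqrt(2)*sqrt(11)/11 - 83 = -8*sqrt(22)/11 - 83 = -83 - 8*sqrt(22)/11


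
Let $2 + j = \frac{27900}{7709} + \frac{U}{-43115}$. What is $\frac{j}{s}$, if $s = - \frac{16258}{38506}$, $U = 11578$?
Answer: $- \frac{664830716068}{207835728155} \approx -3.1988$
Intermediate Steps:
$j = \frac{448906628}{332373535}$ ($j = -2 + \left(\frac{27900}{7709} + \frac{11578}{-43115}\right) = -2 + \left(27900 \cdot \frac{1}{7709} + 11578 \left(- \frac{1}{43115}\right)\right) = -2 + \left(\frac{27900}{7709} - \frac{11578}{43115}\right) = -2 + \frac{1113653698}{332373535} = \frac{448906628}{332373535} \approx 1.3506$)
$s = - \frac{8129}{19253}$ ($s = \left(-16258\right) \frac{1}{38506} = - \frac{8129}{19253} \approx -0.42222$)
$\frac{j}{s} = \frac{448906628}{332373535 \left(- \frac{8129}{19253}\right)} = \frac{448906628}{332373535} \left(- \frac{19253}{8129}\right) = - \frac{664830716068}{207835728155}$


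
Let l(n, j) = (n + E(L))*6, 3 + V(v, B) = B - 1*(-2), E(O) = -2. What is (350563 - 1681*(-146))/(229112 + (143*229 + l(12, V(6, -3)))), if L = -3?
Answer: 595989/261919 ≈ 2.2755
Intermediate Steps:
V(v, B) = -1 + B (V(v, B) = -3 + (B - 1*(-2)) = -3 + (B + 2) = -3 + (2 + B) = -1 + B)
l(n, j) = -12 + 6*n (l(n, j) = (n - 2)*6 = (-2 + n)*6 = -12 + 6*n)
(350563 - 1681*(-146))/(229112 + (143*229 + l(12, V(6, -3)))) = (350563 - 1681*(-146))/(229112 + (143*229 + (-12 + 6*12))) = (350563 + 245426)/(229112 + (32747 + (-12 + 72))) = 595989/(229112 + (32747 + 60)) = 595989/(229112 + 32807) = 595989/261919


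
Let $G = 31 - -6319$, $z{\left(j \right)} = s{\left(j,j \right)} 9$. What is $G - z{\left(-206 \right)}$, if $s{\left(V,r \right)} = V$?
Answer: $8204$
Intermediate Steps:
$z{\left(j \right)} = 9 j$ ($z{\left(j \right)} = j 9 = 9 j$)
$G = 6350$ ($G = 31 + 6319 = 6350$)
$G - z{\left(-206 \right)} = 6350 - 9 \left(-206\right) = 6350 - -1854 = 6350 + 1854 = 8204$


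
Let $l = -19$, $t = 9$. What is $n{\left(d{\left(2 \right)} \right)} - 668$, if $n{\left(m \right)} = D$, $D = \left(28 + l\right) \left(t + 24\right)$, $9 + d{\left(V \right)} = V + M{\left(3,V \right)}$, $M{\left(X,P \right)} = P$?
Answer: $-371$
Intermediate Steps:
$d{\left(V \right)} = -9 + 2 V$ ($d{\left(V \right)} = -9 + \left(V + V\right) = -9 + 2 V$)
$D = 297$ ($D = \left(28 - 19\right) \left(9 + 24\right) = 9 \cdot 33 = 297$)
$n{\left(m \right)} = 297$
$n{\left(d{\left(2 \right)} \right)} - 668 = 297 - 668 = -371$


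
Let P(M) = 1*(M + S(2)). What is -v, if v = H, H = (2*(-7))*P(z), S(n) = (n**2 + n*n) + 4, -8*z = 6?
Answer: 315/2 ≈ 157.50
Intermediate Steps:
z = -3/4 (z = -1/8*6 = -3/4 ≈ -0.75000)
S(n) = 4 + 2*n**2 (S(n) = (n**2 + n**2) + 4 = 2*n**2 + 4 = 4 + 2*n**2)
P(M) = 12 + M (P(M) = 1*(M + (4 + 2*2**2)) = 1*(M + (4 + 2*4)) = 1*(M + (4 + 8)) = 1*(M + 12) = 1*(12 + M) = 12 + M)
H = -315/2 (H = (2*(-7))*(12 - 3/4) = -14*45/4 = -315/2 ≈ -157.50)
v = -315/2 ≈ -157.50
-v = -1*(-315/2) = 315/2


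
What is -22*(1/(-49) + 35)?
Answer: -37708/49 ≈ -769.55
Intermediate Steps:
-22*(1/(-49) + 35) = -22*(-1/49 + 35) = -22*1714/49 = -37708/49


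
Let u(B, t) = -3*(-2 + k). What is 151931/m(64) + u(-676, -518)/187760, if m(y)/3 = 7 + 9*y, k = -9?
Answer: 28526622277/328392240 ≈ 86.868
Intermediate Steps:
u(B, t) = 33 (u(B, t) = -3*(-2 - 9) = -3*(-11) = 33)
m(y) = 21 + 27*y (m(y) = 3*(7 + 9*y) = 21 + 27*y)
151931/m(64) + u(-676, -518)/187760 = 151931/(21 + 27*64) + 33/187760 = 151931/(21 + 1728) + 33*(1/187760) = 151931/1749 + 33/187760 = 28526622277/328392240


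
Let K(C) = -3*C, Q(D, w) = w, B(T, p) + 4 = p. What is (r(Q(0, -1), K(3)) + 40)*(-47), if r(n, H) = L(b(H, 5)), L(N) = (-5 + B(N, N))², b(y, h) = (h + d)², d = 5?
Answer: -391087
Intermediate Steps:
B(T, p) = -4 + p
b(y, h) = (5 + h)² (b(y, h) = (h + 5)² = (5 + h)²)
L(N) = (-9 + N)² (L(N) = (-5 + (-4 + N))² = (-9 + N)²)
r(n, H) = 8281 (r(n, H) = (-9 + (5 + 5)²)² = (-9 + 10²)² = (-9 + 100)² = 91² = 8281)
(r(Q(0, -1), K(3)) + 40)*(-47) = (8281 + 40)*(-47) = 8321*(-47) = -391087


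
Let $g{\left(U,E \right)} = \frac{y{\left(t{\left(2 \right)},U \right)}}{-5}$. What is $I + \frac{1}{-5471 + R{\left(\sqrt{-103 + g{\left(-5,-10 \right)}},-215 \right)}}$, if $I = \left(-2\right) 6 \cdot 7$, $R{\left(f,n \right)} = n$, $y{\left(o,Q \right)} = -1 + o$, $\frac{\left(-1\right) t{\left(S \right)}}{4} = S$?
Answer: $- \frac{477625}{5686} \approx -84.0$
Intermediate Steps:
$t{\left(S \right)} = - 4 S$
$g{\left(U,E \right)} = \frac{9}{5}$ ($g{\left(U,E \right)} = \frac{-1 - 8}{-5} = \left(-1 - 8\right) \left(- \frac{1}{5}\right) = \left(-9\right) \left(- \frac{1}{5}\right) = \frac{9}{5}$)
$I = -84$ ($I = \left(-12\right) 7 = -84$)
$I + \frac{1}{-5471 + R{\left(\sqrt{-103 + g{\left(-5,-10 \right)}},-215 \right)}} = -84 + \frac{1}{-5471 - 215} = -84 + \frac{1}{-5686} = -84 - \frac{1}{5686} = - \frac{477625}{5686}$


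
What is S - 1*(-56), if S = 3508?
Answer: 3564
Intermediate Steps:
S - 1*(-56) = 3508 - 1*(-56) = 3508 + 56 = 3564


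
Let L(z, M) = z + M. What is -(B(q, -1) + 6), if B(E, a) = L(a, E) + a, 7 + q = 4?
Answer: -1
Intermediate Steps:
q = -3 (q = -7 + 4 = -3)
L(z, M) = M + z
B(E, a) = E + 2*a (B(E, a) = (E + a) + a = E + 2*a)
-(B(q, -1) + 6) = -((-3 + 2*(-1)) + 6) = -((-3 - 2) + 6) = -(-5 + 6) = -1*1 = -1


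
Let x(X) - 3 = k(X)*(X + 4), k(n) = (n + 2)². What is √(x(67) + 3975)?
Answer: 3*√38001 ≈ 584.82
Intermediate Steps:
k(n) = (2 + n)²
x(X) = 3 + (2 + X)²*(4 + X) (x(X) = 3 + (2 + X)²*(X + 4) = 3 + (2 + X)²*(4 + X))
√(x(67) + 3975) = √((19 + 67³ + 8*67² + 20*67) + 3975) = √((19 + 300763 + 8*4489 + 1340) + 3975) = √((19 + 300763 + 35912 + 1340) + 3975) = √(338034 + 3975) = √342009 = 3*√38001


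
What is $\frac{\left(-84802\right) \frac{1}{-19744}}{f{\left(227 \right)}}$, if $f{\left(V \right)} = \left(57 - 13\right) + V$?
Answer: $\frac{42401}{2675312} \approx 0.015849$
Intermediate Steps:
$f{\left(V \right)} = 44 + V$
$\frac{\left(-84802\right) \frac{1}{-19744}}{f{\left(227 \right)}} = \frac{\left(-84802\right) \frac{1}{-19744}}{44 + 227} = \frac{\left(-84802\right) \left(- \frac{1}{19744}\right)}{271} = \frac{42401}{9872} \cdot \frac{1}{271} = \frac{42401}{2675312}$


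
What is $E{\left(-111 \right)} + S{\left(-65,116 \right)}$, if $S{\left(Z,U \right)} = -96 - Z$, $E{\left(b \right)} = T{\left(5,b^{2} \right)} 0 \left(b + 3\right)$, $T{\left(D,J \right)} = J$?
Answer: $-31$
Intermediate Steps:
$E{\left(b \right)} = 0$ ($E{\left(b \right)} = b^{2} \cdot 0 \left(b + 3\right) = 0 \left(3 + b\right) = 0$)
$E{\left(-111 \right)} + S{\left(-65,116 \right)} = 0 - 31 = -31$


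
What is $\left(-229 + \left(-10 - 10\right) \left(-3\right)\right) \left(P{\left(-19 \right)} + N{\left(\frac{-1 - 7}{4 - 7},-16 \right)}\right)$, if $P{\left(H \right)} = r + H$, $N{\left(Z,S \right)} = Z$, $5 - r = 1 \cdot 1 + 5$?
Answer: $\frac{8788}{3} \approx 2929.3$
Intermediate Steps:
$r = -1$ ($r = 5 - \left(1 \cdot 1 + 5\right) = 5 - \left(1 + 5\right) = 5 - 6 = -1$)
$P{\left(H \right)} = -1 + H$
$\left(-229 + \left(-10 - 10\right) \left(-3\right)\right) \left(P{\left(-19 \right)} + N{\left(\frac{-1 - 7}{4 - 7},-16 \right)}\right) = \left(-229 + \left(-10 - 10\right) \left(-3\right)\right) \left(\left(-1 - 19\right) + \frac{-1 - 7}{4 - 7}\right) = \left(-229 - -60\right) \left(-20 - \frac{8}{-3}\right) = \left(-229 + 60\right) \left(-20 - - \frac{8}{3}\right) = - 169 \left(-20 + \frac{8}{3}\right) = \left(-169\right) \left(- \frac{52}{3}\right) = \frac{8788}{3}$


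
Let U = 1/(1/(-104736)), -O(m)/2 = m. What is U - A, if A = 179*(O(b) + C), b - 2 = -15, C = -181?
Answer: -76991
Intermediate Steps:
b = -13 (b = 2 - 15 = -13)
O(m) = -2*m
A = -27745 (A = 179*(-2*(-13) - 181) = 179*(26 - 181) = 179*(-155) = -27745)
U = -104736 (U = 1/(-1/104736) = -104736)
U - A = -104736 - 1*(-27745) = -104736 + 27745 = -76991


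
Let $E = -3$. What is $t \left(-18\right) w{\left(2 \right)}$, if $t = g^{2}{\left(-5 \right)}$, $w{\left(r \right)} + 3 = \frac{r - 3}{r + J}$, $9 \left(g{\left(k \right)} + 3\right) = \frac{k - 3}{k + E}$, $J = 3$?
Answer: $\frac{21632}{45} \approx 480.71$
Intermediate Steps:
$g{\left(k \right)} = - \frac{26}{9}$ ($g{\left(k \right)} = -3 + \frac{\left(k - 3\right) \frac{1}{k - 3}}{9} = -3 + \frac{\left(-3 + k\right) \frac{1}{-3 + k}}{9} = -3 + \frac{1}{9} \cdot 1 = -3 + \frac{1}{9} = - \frac{26}{9}$)
$w{\left(r \right)} = -3 + \frac{-3 + r}{3 + r}$ ($w{\left(r \right)} = -3 + \frac{r - 3}{r + 3} = -3 + \frac{-3 + r}{3 + r}$)
$t = \frac{676}{81}$ ($t = \left(- \frac{26}{9}\right)^{2} = \frac{676}{81} \approx 8.3457$)
$t \left(-18\right) w{\left(2 \right)} = \frac{676}{81} \left(-18\right) \frac{2 \left(-6 - 2\right)}{3 + 2} = - \frac{1352 \frac{2 \left(-6 - 2\right)}{5}}{9} = - \frac{1352 \cdot 2 \cdot \frac{1}{5} \left(-8\right)}{9} = \left(- \frac{1352}{9}\right) \left(- \frac{16}{5}\right) = \frac{21632}{45}$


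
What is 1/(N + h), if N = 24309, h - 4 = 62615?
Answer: 1/86928 ≈ 1.1504e-5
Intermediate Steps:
h = 62619 (h = 4 + 62615 = 62619)
1/(N + h) = 1/(24309 + 62619) = 1/86928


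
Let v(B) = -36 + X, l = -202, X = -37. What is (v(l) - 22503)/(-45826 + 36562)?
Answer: 1411/579 ≈ 2.4370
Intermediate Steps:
v(B) = -73 (v(B) = -36 - 37 = -73)
(v(l) - 22503)/(-45826 + 36562) = (-73 - 22503)/(-45826 + 36562) = -22576/(-9264) = -22576*(-1/9264) = 1411/579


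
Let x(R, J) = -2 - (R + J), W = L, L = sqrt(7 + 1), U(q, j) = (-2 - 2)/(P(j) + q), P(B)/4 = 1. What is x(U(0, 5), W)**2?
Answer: 9 + 4*sqrt(2) ≈ 14.657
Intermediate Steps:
P(B) = 4 (P(B) = 4*1 = 4)
U(q, j) = -4/(4 + q) (U(q, j) = (-2 - 2)/(4 + q) = -4/(4 + q))
L = 2*sqrt(2) (L = sqrt(8) = 2*sqrt(2) ≈ 2.8284)
W = 2*sqrt(2) ≈ 2.8284
x(R, J) = -2 - J - R (x(R, J) = -2 - (J + R) = -2 + (-J - R) = -2 - J - R)
x(U(0, 5), W)**2 = (-2 - 2*sqrt(2) - (-4)/(4 + 0))**2 = (-2 - 2*sqrt(2) - (-4)/4)**2 = (-2 - 2*sqrt(2) - 1*(-1))**2 = (-2 - 2*sqrt(2) + 1)**2 = (-1 - 2*sqrt(2))**2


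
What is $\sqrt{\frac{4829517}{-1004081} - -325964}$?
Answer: $\frac{\sqrt{328625097729062927}}{1004081} \approx 570.93$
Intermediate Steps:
$\sqrt{\frac{4829517}{-1004081} - -325964} = \sqrt{4829517 \left(- \frac{1}{1004081}\right) + 325964} = \sqrt{- \frac{4829517}{1004081} + 325964} = \sqrt{\frac{327289429567}{1004081}} = \frac{\sqrt{328625097729062927}}{1004081}$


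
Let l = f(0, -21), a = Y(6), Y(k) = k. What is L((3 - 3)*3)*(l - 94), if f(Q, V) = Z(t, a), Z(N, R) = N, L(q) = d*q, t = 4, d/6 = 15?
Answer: 0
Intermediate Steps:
d = 90 (d = 6*15 = 90)
a = 6
L(q) = 90*q
f(Q, V) = 4
l = 4
L((3 - 3)*3)*(l - 94) = (90*((3 - 3)*3))*(4 - 94) = (90*(0*3))*(-90) = (90*0)*(-90) = 0*(-90) = 0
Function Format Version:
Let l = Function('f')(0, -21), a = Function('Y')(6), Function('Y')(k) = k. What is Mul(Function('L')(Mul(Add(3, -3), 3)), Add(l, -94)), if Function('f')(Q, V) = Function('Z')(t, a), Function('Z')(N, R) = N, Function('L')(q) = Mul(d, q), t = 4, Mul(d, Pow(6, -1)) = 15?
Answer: 0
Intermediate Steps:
d = 90 (d = Mul(6, 15) = 90)
a = 6
Function('L')(q) = Mul(90, q)
Function('f')(Q, V) = 4
l = 4
Mul(Function('L')(Mul(Add(3, -3), 3)), Add(l, -94)) = Mul(Mul(90, Mul(Add(3, -3), 3)), Add(4, -94)) = Mul(Mul(90, Mul(0, 3)), -90) = Mul(Mul(90, 0), -90) = Mul(0, -90) = 0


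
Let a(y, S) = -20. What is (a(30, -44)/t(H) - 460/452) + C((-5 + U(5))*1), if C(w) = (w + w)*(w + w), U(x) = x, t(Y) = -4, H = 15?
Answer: 450/113 ≈ 3.9823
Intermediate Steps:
C(w) = 4*w² (C(w) = (2*w)*(2*w) = 4*w²)
(a(30, -44)/t(H) - 460/452) + C((-5 + U(5))*1) = (-20/(-4) - 460/452) + 4*((-5 + 5)*1)² = (-20*(-¼) - 460*1/452) + 4*(0*1)² = (5 - 115/113) + 4*0² = 450/113 + 4*0 = 450/113 + 0 = 450/113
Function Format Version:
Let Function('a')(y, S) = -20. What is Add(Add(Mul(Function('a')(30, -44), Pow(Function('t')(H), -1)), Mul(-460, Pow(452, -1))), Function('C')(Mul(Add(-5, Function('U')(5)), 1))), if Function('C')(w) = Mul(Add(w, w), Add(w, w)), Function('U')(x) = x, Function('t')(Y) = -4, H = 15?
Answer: Rational(450, 113) ≈ 3.9823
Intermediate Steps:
Function('C')(w) = Mul(4, Pow(w, 2)) (Function('C')(w) = Mul(Mul(2, w), Mul(2, w)) = Mul(4, Pow(w, 2)))
Add(Add(Mul(Function('a')(30, -44), Pow(Function('t')(H), -1)), Mul(-460, Pow(452, -1))), Function('C')(Mul(Add(-5, Function('U')(5)), 1))) = Add(Add(Mul(-20, Pow(-4, -1)), Mul(-460, Pow(452, -1))), Mul(4, Pow(Mul(Add(-5, 5), 1), 2))) = Add(Add(Mul(-20, Rational(-1, 4)), Mul(-460, Rational(1, 452))), Mul(4, Pow(Mul(0, 1), 2))) = Add(Add(5, Rational(-115, 113)), Mul(4, Pow(0, 2))) = Add(Rational(450, 113), Mul(4, 0)) = Add(Rational(450, 113), 0) = Rational(450, 113)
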